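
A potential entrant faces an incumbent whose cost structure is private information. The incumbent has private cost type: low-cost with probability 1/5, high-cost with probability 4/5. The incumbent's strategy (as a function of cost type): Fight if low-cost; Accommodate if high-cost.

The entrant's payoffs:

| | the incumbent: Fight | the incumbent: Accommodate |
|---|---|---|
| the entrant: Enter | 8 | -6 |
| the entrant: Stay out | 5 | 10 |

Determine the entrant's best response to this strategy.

Stay out

Compute the entrant's expected payoff for each action, taking the expectation over the incumbent's type.
E[Enter] = 1/5·(8) + 4/5·(-6) = -16/5
E[Stay out] = 1/5·(5) + 4/5·(10) = 9
Best response: Stay out (9 is the largest).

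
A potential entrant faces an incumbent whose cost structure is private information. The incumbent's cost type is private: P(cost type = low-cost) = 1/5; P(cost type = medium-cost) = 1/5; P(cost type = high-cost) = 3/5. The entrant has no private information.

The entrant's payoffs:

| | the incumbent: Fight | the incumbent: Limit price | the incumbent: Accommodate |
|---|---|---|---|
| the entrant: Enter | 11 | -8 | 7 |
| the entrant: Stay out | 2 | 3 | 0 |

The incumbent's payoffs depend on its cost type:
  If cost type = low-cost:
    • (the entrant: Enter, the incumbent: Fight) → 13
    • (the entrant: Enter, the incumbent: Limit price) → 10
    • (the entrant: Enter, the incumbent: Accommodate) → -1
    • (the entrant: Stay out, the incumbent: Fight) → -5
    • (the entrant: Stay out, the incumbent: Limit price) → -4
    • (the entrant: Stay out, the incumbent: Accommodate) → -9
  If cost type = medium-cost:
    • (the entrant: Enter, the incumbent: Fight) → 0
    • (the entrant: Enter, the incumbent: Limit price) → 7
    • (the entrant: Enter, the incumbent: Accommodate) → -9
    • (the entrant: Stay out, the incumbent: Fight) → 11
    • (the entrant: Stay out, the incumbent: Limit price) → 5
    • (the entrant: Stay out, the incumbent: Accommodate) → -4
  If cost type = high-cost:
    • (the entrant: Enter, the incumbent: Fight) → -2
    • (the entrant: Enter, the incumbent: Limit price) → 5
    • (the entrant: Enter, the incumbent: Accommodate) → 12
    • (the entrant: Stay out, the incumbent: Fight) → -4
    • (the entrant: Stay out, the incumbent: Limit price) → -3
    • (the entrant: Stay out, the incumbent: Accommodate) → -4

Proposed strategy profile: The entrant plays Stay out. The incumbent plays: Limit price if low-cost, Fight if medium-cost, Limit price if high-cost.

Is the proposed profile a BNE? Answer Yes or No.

A profile is a BNE iff every type of every player is best-responding given beliefs about the other side.
The entrant plays Stay out: E[Stay out] = 1/5·(3) + 1/5·(2) + 3/5·(3) = 14/5; E[Enter] = -21/5. Best-responding. ✓
The incumbent (cost type low-cost), facing Stay out: Fight gives -5, Limit price gives -4, Accommodate gives -9. Proposed Limit price is best. ✓
The incumbent (cost type medium-cost), facing Stay out: Fight gives 11, Limit price gives 5, Accommodate gives -4. Proposed Fight is best. ✓
The incumbent (cost type high-cost), facing Stay out: Fight gives -4, Limit price gives -3, Accommodate gives -4. Proposed Limit price is best. ✓

Yes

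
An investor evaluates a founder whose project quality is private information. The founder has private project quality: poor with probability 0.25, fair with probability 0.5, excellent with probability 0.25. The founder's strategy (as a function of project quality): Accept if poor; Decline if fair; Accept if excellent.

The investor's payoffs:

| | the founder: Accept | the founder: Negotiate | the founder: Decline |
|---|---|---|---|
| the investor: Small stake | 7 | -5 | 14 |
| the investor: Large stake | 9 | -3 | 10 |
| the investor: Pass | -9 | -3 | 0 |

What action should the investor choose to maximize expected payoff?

Small stake

E[Small stake] = 0.25·(7) + 0.5·(14) + 0.25·(7) = 10.5
E[Large stake] = 0.25·(9) + 0.5·(10) + 0.25·(9) = 9.5
E[Pass] = 0.25·(-9) + 0.5·(0) + 0.25·(-9) = -4.5
Best response: Small stake (10.5 is the largest).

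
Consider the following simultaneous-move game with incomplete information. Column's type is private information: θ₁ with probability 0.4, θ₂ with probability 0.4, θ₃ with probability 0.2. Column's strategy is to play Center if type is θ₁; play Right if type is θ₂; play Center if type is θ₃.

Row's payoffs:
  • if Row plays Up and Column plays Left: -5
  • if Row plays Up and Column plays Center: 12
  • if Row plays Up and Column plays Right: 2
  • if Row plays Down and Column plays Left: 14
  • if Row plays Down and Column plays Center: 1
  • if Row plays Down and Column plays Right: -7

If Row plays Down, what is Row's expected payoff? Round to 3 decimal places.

Take the expectation over Column's type, weighting each type's action by its prior probability.
E[Down] = 0.4·1 + 0.4·(-7) + 0.2·1 = 0.4 + (-2.8) + 0.2 = -2.2

-2.200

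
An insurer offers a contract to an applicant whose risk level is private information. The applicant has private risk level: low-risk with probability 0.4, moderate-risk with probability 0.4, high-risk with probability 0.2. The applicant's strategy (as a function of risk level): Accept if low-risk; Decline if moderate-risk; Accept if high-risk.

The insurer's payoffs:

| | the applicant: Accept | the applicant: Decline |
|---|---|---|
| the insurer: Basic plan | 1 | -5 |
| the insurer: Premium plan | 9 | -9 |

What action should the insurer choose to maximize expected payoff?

Premium plan

E[Basic plan] = 0.4·(1) + 0.4·(-5) + 0.2·(1) = -1.4
E[Premium plan] = 0.4·(9) + 0.4·(-9) + 0.2·(9) = 1.8
Best response: Premium plan (1.8 is the largest).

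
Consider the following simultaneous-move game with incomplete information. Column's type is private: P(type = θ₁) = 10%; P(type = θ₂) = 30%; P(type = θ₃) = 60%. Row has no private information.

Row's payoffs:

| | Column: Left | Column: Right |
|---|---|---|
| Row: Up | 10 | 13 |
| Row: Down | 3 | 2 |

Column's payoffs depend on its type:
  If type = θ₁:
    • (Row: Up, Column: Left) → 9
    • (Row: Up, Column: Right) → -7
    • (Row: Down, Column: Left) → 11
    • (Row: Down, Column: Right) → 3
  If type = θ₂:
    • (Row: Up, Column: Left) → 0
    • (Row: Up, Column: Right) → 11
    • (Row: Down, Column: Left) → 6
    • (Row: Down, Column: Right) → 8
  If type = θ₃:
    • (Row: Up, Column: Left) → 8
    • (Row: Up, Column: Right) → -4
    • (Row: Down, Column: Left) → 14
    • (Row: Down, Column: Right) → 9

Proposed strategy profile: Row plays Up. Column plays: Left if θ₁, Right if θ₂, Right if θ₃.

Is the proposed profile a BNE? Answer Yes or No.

No

Row plays Up: E[Up] = 0.1·(10) + 0.3·(13) + 0.6·(13) = 12.7; E[Down] = 2.1. Best-responding. ✓
Column (type θ₁), facing Up: Left gives 9, Right gives -7. Proposed Left is best. ✓
Column (type θ₂), facing Up: Left gives 0, Right gives 11. Proposed Right is best. ✓
Column (type θ₃), facing Up: Left gives 8, Right gives -4. Proposed Right is not best — profitable deviation exists. ✗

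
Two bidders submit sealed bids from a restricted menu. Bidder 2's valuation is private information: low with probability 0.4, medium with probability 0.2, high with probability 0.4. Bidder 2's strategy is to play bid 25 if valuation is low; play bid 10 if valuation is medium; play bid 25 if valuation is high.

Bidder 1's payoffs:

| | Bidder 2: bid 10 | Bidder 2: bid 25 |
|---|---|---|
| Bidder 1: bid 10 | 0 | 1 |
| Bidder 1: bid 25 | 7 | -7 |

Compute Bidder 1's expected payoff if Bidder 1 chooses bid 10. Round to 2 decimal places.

0.80

E[bid 10] = 0.4·1 + 0.2·0 + 0.4·1 = 0.4 + 0 + 0.4 = 0.8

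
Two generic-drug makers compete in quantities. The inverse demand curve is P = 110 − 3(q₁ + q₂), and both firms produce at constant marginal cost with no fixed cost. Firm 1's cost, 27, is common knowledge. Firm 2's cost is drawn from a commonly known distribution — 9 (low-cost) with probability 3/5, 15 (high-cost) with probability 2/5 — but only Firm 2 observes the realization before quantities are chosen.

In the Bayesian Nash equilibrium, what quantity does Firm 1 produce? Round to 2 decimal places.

7.49

Firm 2 with cost c maximizes (110 − 3(q₁+q₂) − c)·q₂, giving q₂(c) = (110 − c − 3q₁)/6.
E[c₂] = 3/5·9 + 2/5·15 = 11.4
Firm 1's FOC against E[q₂] yields q₁ = (110 − 2·27 + E[c₂])/9 = (110 − 54 + 11.4)/9 = 7.48889.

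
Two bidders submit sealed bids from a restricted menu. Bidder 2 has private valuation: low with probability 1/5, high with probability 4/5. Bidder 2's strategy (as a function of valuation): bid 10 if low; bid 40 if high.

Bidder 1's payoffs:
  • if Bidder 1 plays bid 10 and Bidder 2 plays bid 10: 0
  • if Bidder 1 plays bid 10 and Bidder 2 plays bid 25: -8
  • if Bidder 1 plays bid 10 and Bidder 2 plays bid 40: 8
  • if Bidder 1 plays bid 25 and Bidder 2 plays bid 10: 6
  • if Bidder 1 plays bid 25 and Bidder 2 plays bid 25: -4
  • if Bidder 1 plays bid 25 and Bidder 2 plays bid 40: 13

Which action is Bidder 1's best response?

E[bid 10] = 1/5·(0) + 4/5·(8) = 32/5
E[bid 25] = 1/5·(6) + 4/5·(13) = 58/5
Best response: bid 25 (58/5 is the largest).

bid 25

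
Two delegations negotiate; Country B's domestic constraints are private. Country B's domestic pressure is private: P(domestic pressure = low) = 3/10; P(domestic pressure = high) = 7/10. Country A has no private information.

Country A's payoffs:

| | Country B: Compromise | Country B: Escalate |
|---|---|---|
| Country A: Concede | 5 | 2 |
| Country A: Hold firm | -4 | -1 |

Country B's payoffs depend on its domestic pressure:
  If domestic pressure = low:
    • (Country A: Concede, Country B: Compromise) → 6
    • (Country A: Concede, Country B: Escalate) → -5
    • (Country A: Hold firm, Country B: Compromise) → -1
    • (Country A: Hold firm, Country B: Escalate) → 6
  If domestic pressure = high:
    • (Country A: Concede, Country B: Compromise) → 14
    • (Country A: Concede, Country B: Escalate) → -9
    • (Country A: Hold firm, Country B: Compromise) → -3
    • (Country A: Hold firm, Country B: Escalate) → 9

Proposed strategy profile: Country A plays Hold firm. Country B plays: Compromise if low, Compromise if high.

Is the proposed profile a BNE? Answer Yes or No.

No

Country A plays Hold firm: E[Hold firm] = 3/10·(-4) + 7/10·(-4) = -4; E[Concede] = 5. Not best-responding. ✗
Country B (domestic pressure low), facing Hold firm: Compromise gives -1, Escalate gives 6. Proposed Compromise is not best — profitable deviation exists. ✗
Country B (domestic pressure high), facing Hold firm: Compromise gives -3, Escalate gives 9. Proposed Compromise is not best — profitable deviation exists. ✗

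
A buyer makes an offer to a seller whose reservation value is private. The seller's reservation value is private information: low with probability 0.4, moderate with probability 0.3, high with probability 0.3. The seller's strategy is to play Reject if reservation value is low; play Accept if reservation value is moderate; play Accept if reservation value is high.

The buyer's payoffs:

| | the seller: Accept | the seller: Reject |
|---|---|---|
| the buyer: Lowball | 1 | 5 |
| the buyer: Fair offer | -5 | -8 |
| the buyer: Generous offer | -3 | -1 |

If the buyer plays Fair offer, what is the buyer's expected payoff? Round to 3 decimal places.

-6.200

E[Fair offer] = 0.4·(-8) + 0.3·(-5) + 0.3·(-5) = (-3.2) + (-1.5) + (-1.5) = -6.2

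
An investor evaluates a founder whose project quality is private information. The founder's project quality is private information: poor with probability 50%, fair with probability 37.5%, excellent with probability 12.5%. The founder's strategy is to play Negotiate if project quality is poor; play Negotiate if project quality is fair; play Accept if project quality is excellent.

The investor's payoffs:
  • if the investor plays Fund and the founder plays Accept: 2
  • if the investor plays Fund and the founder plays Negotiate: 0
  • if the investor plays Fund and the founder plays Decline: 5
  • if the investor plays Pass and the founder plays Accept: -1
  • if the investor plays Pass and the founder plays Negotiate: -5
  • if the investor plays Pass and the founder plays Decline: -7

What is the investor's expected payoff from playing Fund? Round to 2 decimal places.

0.25

E[Fund] = 0.5·0 + 0.375·0 + 0.125·2 = 0 + 0 + 0.25 = 0.25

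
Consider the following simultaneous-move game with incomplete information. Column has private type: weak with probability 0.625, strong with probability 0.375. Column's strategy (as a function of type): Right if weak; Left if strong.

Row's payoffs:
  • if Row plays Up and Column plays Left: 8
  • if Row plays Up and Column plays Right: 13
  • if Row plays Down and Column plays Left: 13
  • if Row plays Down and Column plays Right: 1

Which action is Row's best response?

Compute Row's expected payoff for each action, taking the expectation over Column's type.
E[Up] = 0.625·(13) + 0.375·(8) = 11.125
E[Down] = 0.625·(1) + 0.375·(13) = 5.5
Best response: Up (11.125 is the largest).

Up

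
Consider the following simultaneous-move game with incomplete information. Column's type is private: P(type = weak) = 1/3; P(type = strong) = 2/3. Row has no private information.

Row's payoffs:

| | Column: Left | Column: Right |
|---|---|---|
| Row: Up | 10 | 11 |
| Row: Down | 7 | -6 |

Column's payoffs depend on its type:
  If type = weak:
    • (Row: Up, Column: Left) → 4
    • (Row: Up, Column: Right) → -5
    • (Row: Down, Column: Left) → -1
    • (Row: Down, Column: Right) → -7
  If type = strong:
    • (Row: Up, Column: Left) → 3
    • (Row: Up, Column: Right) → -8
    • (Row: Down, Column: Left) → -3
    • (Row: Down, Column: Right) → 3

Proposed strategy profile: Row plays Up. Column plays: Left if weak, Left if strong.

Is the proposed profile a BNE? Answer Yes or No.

A profile is a BNE iff every type of every player is best-responding given beliefs about the other side.
Row plays Up: E[Up] = 1/3·(10) + 2/3·(10) = 10; E[Down] = 7. Best-responding. ✓
Column (type weak), facing Up: Left gives 4, Right gives -5. Proposed Left is best. ✓
Column (type strong), facing Up: Left gives 3, Right gives -8. Proposed Left is best. ✓

Yes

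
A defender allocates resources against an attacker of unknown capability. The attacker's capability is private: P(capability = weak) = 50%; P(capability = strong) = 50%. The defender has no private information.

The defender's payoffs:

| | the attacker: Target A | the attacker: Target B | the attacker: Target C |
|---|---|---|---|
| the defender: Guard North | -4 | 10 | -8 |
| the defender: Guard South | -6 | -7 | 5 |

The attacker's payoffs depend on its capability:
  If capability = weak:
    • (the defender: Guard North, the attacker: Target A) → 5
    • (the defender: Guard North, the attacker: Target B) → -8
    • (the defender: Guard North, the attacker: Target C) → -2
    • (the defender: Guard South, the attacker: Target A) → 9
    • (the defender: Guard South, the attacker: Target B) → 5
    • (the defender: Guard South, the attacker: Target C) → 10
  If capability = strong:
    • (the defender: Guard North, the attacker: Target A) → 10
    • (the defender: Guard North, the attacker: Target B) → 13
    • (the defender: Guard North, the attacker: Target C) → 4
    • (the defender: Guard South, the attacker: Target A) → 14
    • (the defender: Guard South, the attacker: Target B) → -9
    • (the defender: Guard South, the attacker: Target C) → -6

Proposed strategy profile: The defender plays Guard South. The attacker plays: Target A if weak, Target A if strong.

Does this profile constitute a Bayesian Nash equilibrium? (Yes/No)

The defender plays Guard South: E[Guard South] = 0.5·(-6) + 0.5·(-6) = -6; E[Guard North] = -4. Not best-responding. ✗
The attacker (capability weak), facing Guard South: Target A gives 9, Target B gives 5, Target C gives 10. Proposed Target A is not best — profitable deviation exists. ✗
The attacker (capability strong), facing Guard South: Target A gives 14, Target B gives -9, Target C gives -6. Proposed Target A is best. ✓

No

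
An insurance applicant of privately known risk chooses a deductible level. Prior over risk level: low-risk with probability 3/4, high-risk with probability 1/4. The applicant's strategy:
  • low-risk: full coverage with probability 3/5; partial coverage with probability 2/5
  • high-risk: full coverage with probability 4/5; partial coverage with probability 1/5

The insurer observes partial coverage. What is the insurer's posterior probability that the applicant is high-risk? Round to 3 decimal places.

P(partial coverage) = (3/4)·(2/5) + (1/4)·(1/5) = 7/20
P(high-risk | partial coverage) = ((1/4)·(1/5)) / (7/20) = (1/20) / (7/20) = 1/7

0.143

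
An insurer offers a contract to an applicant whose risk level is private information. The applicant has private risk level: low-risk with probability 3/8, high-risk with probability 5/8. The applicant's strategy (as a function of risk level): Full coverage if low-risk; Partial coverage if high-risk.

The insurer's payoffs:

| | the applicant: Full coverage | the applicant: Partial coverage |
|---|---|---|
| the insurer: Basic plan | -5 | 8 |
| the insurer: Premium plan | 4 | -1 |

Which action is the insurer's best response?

E[Basic plan] = 3/8·(-5) + 5/8·(8) = 25/8
E[Premium plan] = 3/8·(4) + 5/8·(-1) = 7/8
Best response: Basic plan (25/8 is the largest).

Basic plan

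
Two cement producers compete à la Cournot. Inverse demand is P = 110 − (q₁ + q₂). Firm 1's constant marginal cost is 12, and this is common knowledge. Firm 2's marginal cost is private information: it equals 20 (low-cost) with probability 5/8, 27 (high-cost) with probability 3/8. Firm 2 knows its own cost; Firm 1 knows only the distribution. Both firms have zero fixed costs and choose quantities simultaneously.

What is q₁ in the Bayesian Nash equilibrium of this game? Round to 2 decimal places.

Firm 2 with cost c maximizes (110 − (q₁+q₂) − c)·q₂, giving q₂(c) = (110 − c − q₁)/2.
E[c₂] = 5/8·20 + 3/8·27 = 22.625
Firm 1's FOC against E[q₂] yields q₁ = (110 − 2·12 + E[c₂])/3 = (110 − 24 + 22.625)/3 = 36.2083.

36.21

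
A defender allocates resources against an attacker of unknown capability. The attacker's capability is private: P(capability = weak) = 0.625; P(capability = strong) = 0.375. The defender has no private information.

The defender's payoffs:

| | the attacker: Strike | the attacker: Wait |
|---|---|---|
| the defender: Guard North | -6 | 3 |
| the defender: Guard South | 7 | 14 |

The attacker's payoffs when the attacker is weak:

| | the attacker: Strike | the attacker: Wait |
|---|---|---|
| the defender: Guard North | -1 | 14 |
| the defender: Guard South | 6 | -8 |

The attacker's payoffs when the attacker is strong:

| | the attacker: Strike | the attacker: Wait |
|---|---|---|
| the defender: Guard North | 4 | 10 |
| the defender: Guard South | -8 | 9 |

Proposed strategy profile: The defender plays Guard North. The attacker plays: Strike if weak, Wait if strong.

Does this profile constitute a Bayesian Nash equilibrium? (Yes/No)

No

The defender plays Guard North: E[Guard North] = 0.625·(-6) + 0.375·(3) = -2.625; E[Guard South] = 9.625. Not best-responding. ✗
The attacker (capability weak), facing Guard North: Strike gives -1, Wait gives 14. Proposed Strike is not best — profitable deviation exists. ✗
The attacker (capability strong), facing Guard North: Strike gives 4, Wait gives 10. Proposed Wait is best. ✓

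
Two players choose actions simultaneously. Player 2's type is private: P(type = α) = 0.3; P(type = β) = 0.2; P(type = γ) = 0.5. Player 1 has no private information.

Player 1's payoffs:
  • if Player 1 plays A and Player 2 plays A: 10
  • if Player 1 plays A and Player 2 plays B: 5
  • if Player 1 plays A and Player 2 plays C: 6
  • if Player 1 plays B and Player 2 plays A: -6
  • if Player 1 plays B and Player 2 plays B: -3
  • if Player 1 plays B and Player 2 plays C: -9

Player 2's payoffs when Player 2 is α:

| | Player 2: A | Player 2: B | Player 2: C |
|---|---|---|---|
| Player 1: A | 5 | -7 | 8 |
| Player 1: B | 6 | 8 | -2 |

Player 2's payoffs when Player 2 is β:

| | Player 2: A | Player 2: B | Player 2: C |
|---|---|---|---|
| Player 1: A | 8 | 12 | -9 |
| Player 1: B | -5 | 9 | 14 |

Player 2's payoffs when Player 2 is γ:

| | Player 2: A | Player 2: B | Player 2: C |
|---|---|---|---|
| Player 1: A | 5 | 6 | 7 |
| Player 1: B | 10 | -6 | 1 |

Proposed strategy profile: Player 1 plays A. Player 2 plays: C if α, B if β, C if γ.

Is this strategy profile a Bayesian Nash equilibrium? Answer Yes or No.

Player 1 plays A: E[A] = 0.3·(6) + 0.2·(5) + 0.5·(6) = 5.8; E[B] = -7.8. Best-responding. ✓
Player 2 (type α), facing A: A gives 5, B gives -7, C gives 8. Proposed C is best. ✓
Player 2 (type β), facing A: A gives 8, B gives 12, C gives -9. Proposed B is best. ✓
Player 2 (type γ), facing A: A gives 5, B gives 6, C gives 7. Proposed C is best. ✓

Yes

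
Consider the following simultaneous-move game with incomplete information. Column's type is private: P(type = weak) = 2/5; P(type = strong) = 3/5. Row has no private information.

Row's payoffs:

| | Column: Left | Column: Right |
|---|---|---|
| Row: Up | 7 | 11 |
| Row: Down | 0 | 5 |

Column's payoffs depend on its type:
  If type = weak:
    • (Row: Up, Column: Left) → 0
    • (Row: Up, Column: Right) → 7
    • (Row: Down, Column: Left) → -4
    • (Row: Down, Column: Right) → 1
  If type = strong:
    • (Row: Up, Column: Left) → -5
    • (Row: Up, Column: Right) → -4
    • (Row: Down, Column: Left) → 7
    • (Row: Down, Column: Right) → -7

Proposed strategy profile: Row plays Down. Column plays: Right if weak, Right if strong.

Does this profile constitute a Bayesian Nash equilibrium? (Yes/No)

Row plays Down: E[Down] = 2/5·(5) + 3/5·(5) = 5; E[Up] = 11. Not best-responding. ✗
Column (type weak), facing Down: Left gives -4, Right gives 1. Proposed Right is best. ✓
Column (type strong), facing Down: Left gives 7, Right gives -7. Proposed Right is not best — profitable deviation exists. ✗

No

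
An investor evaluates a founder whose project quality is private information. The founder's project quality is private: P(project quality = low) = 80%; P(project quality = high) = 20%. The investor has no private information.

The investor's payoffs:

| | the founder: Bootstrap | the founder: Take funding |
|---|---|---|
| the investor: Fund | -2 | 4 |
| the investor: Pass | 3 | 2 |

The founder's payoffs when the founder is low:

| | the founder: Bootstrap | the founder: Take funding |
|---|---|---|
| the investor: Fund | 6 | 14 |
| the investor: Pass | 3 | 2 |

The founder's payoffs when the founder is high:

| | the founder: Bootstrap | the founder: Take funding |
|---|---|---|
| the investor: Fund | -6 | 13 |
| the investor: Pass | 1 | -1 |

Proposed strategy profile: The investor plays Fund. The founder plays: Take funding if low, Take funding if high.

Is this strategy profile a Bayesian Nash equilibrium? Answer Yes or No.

The investor plays Fund: E[Fund] = 0.8·(4) + 0.2·(4) = 4; E[Pass] = 2. Best-responding. ✓
The founder (project quality low), facing Fund: Bootstrap gives 6, Take funding gives 14. Proposed Take funding is best. ✓
The founder (project quality high), facing Fund: Bootstrap gives -6, Take funding gives 13. Proposed Take funding is best. ✓

Yes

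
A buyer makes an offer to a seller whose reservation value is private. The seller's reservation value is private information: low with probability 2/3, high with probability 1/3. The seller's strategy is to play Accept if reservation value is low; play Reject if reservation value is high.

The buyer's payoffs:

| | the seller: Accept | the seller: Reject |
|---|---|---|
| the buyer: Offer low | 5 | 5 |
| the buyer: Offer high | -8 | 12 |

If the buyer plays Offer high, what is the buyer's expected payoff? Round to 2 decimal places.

-1.33

Take the expectation over the seller's reservation value, weighting each type's action by its prior probability.
E[Offer high] = 2/3·(-8) + 1/3·12 = (-16/3) + 4 = -4/3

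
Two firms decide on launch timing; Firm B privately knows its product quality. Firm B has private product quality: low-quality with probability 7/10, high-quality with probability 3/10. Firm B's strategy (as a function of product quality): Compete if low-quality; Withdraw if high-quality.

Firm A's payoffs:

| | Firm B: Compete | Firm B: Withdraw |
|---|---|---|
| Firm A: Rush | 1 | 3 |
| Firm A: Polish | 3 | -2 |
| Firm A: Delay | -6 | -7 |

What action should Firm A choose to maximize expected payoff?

E[Rush] = 7/10·(1) + 3/10·(3) = 8/5
E[Polish] = 7/10·(3) + 3/10·(-2) = 3/2
E[Delay] = 7/10·(-6) + 3/10·(-7) = -63/10
Best response: Rush (8/5 is the largest).

Rush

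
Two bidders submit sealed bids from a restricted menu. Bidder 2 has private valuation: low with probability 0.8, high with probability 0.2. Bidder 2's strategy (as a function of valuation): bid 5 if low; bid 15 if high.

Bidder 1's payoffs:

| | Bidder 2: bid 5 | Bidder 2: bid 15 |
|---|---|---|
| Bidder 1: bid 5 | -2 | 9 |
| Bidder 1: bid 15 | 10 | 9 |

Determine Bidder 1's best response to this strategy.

E[bid 5] = 0.8·(-2) + 0.2·(9) = 0.2
E[bid 15] = 0.8·(10) + 0.2·(9) = 9.8
Best response: bid 15 (9.8 is the largest).

bid 15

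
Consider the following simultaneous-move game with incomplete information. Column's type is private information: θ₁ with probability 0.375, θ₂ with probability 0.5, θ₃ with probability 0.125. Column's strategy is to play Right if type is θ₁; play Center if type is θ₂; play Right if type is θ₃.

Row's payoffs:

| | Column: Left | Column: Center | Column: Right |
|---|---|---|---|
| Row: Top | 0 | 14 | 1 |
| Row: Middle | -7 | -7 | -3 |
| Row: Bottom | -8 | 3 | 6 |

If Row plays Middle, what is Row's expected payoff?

E[Middle] = 0.375·(-3) + 0.5·(-7) + 0.125·(-3) = (-1.125) + (-3.5) + (-0.375) = -5

-5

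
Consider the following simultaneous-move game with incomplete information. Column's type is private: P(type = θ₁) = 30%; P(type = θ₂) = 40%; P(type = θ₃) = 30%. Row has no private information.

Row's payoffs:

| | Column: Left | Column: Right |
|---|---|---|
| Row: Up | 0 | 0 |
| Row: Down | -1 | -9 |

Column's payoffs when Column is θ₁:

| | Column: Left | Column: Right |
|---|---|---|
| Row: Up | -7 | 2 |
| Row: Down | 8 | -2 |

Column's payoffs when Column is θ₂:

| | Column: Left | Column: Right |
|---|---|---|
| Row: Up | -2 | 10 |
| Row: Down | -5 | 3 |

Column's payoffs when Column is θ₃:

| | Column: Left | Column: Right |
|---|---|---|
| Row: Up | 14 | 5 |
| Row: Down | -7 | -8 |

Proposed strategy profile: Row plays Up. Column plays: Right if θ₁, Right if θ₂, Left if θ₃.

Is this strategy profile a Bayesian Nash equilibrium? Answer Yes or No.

Yes

Row plays Up: E[Up] = 0.3·(0) + 0.4·(0) + 0.3·(0) = 0; E[Down] = -6.6. Best-responding. ✓
Column (type θ₁), facing Up: Left gives -7, Right gives 2. Proposed Right is best. ✓
Column (type θ₂), facing Up: Left gives -2, Right gives 10. Proposed Right is best. ✓
Column (type θ₃), facing Up: Left gives 14, Right gives 5. Proposed Left is best. ✓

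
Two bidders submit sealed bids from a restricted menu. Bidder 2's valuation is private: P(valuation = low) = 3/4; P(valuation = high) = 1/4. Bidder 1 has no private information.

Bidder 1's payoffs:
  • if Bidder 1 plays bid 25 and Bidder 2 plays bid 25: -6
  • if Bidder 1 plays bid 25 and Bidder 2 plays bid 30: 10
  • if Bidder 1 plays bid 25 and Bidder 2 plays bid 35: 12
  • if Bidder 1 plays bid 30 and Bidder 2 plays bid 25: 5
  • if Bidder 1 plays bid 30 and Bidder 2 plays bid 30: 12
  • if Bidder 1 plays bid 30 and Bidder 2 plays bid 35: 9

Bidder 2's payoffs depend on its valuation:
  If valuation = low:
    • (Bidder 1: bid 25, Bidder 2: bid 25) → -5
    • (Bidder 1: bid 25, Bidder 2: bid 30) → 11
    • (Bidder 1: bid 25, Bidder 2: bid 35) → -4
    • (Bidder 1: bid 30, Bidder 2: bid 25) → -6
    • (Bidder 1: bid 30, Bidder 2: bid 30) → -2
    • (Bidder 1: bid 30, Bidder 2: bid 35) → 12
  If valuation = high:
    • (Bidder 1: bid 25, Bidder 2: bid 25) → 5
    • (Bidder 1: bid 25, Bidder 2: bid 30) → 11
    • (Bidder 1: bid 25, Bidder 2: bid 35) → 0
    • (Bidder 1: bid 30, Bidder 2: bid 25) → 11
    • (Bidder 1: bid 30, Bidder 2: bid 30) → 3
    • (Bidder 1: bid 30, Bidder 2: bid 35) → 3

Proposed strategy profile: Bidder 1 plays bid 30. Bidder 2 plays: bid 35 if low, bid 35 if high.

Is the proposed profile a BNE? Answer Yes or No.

Bidder 1 plays bid 30: E[bid 30] = 3/4·(9) + 1/4·(9) = 9; E[bid 25] = 12. Not best-responding. ✗
Bidder 2 (valuation low), facing bid 30: bid 25 gives -6, bid 30 gives -2, bid 35 gives 12. Proposed bid 35 is best. ✓
Bidder 2 (valuation high), facing bid 30: bid 25 gives 11, bid 30 gives 3, bid 35 gives 3. Proposed bid 35 is not best — profitable deviation exists. ✗

No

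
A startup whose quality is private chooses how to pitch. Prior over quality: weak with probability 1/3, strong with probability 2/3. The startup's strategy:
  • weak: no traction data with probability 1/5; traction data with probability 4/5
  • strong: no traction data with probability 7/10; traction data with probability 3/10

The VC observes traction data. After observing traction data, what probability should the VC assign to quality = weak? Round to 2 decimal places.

Apply Bayes' rule using the sender's strategy as the likelihood.
P(traction data) = (1/3)·(4/5) + (2/3)·(3/10) = 7/15
P(weak | traction data) = ((1/3)·(4/5)) / (7/15) = (4/15) / (7/15) = 4/7

0.57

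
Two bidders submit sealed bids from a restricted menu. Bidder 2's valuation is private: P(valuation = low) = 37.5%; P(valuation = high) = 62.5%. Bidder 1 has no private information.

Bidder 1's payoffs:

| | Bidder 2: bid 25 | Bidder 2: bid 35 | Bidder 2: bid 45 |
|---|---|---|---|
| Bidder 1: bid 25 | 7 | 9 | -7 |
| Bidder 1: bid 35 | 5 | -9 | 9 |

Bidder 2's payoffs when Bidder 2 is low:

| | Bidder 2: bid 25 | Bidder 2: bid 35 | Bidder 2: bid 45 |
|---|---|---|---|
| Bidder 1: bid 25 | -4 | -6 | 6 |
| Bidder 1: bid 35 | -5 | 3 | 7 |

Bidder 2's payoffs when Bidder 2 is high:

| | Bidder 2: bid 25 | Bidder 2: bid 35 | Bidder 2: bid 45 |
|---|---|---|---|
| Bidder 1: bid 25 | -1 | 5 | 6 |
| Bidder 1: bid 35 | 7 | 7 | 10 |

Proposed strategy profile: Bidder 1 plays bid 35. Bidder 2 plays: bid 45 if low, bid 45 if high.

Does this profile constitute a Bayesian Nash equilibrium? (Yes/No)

Yes

A profile is a BNE iff every type of every player is best-responding given beliefs about the other side.
Bidder 1 plays bid 35: E[bid 35] = 0.375·(9) + 0.625·(9) = 9; E[bid 25] = -7. Best-responding. ✓
Bidder 2 (valuation low), facing bid 35: bid 25 gives -5, bid 35 gives 3, bid 45 gives 7. Proposed bid 45 is best. ✓
Bidder 2 (valuation high), facing bid 35: bid 25 gives 7, bid 35 gives 7, bid 45 gives 10. Proposed bid 45 is best. ✓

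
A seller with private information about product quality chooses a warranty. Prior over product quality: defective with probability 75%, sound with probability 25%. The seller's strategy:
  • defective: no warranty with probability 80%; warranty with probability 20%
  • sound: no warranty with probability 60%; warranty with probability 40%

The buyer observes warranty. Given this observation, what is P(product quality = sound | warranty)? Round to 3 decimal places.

0.400

Apply Bayes' rule using the sender's strategy as the likelihood.
P(warranty) = 0.75·0.2 + 0.25·0.4 = 0.25
P(sound | warranty) = (0.25·0.4) / 0.25 = 0.1 / 0.25 = 0.4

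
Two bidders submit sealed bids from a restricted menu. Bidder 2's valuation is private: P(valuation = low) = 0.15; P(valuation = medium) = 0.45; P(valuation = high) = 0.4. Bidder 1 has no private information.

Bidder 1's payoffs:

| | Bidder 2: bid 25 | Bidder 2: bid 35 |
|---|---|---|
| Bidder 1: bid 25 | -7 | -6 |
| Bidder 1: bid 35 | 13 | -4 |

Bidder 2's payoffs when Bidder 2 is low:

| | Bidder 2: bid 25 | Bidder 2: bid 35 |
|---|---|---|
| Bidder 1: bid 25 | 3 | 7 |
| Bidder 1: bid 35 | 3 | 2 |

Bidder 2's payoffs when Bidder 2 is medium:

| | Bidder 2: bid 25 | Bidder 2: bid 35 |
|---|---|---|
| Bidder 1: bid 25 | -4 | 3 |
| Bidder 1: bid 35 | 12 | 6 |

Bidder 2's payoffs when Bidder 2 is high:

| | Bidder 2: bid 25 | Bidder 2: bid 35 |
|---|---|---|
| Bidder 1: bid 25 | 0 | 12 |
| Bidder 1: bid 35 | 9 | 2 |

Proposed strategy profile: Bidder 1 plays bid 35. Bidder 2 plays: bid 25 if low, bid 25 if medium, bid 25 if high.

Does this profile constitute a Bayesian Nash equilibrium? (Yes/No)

Bidder 1 plays bid 35: E[bid 35] = 0.15·(13) + 0.45·(13) + 0.4·(13) = 13; E[bid 25] = -7. Best-responding. ✓
Bidder 2 (valuation low), facing bid 35: bid 25 gives 3, bid 35 gives 2. Proposed bid 25 is best. ✓
Bidder 2 (valuation medium), facing bid 35: bid 25 gives 12, bid 35 gives 6. Proposed bid 25 is best. ✓
Bidder 2 (valuation high), facing bid 35: bid 25 gives 9, bid 35 gives 2. Proposed bid 25 is best. ✓

Yes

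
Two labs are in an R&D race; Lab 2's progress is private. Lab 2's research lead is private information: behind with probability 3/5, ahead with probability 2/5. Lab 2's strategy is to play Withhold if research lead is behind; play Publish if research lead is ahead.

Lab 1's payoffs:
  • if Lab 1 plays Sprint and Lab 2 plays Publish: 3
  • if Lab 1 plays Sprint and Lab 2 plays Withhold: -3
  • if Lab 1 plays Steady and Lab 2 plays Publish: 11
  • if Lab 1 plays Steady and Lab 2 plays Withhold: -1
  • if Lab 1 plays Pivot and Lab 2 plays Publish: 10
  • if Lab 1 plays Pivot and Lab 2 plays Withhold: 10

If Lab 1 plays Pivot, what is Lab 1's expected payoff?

E[Pivot] = 3/5·10 + 2/5·10 = 6 + 4 = 10

10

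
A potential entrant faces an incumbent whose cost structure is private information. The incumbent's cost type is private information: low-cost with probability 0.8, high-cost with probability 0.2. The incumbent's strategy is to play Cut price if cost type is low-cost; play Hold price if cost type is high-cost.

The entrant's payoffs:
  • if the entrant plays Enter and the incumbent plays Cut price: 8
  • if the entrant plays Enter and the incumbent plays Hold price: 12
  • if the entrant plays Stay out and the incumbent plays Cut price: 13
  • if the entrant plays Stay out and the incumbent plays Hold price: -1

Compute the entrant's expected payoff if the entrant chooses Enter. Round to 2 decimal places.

8.80

E[Enter] = 0.8·8 + 0.2·12 = 6.4 + 2.4 = 8.8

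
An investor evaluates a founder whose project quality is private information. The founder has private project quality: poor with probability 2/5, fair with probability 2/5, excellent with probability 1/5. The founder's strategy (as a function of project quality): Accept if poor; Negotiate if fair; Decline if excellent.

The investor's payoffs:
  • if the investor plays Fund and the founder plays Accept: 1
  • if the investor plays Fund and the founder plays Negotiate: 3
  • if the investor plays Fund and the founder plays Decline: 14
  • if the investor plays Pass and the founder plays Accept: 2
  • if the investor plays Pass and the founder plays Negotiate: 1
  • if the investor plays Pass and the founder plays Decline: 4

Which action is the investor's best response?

Fund

E[Fund] = 2/5·(1) + 2/5·(3) + 1/5·(14) = 22/5
E[Pass] = 2/5·(2) + 2/5·(1) + 1/5·(4) = 2
Best response: Fund (22/5 is the largest).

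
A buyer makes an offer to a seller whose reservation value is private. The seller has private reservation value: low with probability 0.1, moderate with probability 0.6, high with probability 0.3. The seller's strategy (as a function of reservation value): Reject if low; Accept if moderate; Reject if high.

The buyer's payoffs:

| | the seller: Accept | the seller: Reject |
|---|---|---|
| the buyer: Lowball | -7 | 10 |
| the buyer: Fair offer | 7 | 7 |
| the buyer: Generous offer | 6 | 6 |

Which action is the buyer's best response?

Fair offer

E[Lowball] = 0.1·(10) + 0.6·(-7) + 0.3·(10) = -0.2
E[Fair offer] = 0.1·(7) + 0.6·(7) + 0.3·(7) = 7
E[Generous offer] = 0.1·(6) + 0.6·(6) + 0.3·(6) = 6
Best response: Fair offer (7 is the largest).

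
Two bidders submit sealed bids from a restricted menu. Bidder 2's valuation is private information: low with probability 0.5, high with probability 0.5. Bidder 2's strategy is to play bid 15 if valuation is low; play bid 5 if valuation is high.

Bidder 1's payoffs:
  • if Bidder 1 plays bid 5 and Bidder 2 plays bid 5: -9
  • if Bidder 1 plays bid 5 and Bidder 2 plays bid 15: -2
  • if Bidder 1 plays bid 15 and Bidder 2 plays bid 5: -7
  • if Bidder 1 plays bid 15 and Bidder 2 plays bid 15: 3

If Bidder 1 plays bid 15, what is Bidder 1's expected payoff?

-2

E[bid 15] = 0.5·3 + 0.5·(-7) = 1.5 + (-3.5) = -2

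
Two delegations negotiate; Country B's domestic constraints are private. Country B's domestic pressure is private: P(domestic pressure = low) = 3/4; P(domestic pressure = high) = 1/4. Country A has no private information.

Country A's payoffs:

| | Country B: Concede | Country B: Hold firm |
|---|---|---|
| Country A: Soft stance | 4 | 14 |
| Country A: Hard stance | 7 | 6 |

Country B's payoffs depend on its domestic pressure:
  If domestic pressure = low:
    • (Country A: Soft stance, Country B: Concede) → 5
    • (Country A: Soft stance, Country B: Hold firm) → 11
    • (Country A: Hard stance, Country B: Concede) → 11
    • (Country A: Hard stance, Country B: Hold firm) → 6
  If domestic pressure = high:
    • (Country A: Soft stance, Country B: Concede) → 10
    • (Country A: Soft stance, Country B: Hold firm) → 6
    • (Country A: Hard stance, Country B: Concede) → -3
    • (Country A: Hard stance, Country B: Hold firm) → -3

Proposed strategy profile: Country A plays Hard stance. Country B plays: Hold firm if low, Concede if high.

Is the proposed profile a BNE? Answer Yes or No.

No

Country A plays Hard stance: E[Hard stance] = 3/4·(6) + 1/4·(7) = 25/4; E[Soft stance] = 23/2. Not best-responding. ✗
Country B (domestic pressure low), facing Hard stance: Concede gives 11, Hold firm gives 6. Proposed Hold firm is not best — profitable deviation exists. ✗
Country B (domestic pressure high), facing Hard stance: Concede gives -3, Hold firm gives -3. Proposed Concede is best. ✓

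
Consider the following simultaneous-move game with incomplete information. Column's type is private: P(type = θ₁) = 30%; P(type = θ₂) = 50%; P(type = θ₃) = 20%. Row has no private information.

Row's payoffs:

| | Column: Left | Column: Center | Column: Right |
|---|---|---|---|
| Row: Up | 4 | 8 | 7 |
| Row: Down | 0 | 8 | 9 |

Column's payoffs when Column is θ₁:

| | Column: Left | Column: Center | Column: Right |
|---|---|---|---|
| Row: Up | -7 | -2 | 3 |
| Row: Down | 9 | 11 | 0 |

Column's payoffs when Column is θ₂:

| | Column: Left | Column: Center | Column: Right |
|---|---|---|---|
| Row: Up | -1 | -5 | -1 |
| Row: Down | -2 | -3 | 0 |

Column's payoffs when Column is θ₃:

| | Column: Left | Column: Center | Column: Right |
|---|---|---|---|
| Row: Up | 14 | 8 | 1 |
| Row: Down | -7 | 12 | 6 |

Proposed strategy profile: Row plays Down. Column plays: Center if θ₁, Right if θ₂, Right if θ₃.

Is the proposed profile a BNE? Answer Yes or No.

No

A profile is a BNE iff every type of every player is best-responding given beliefs about the other side.
Row plays Down: E[Down] = 0.3·(8) + 0.5·(9) + 0.2·(9) = 8.7; E[Up] = 7.3. Best-responding. ✓
Column (type θ₁), facing Down: Left gives 9, Center gives 11, Right gives 0. Proposed Center is best. ✓
Column (type θ₂), facing Down: Left gives -2, Center gives -3, Right gives 0. Proposed Right is best. ✓
Column (type θ₃), facing Down: Left gives -7, Center gives 12, Right gives 6. Proposed Right is not best — profitable deviation exists. ✗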